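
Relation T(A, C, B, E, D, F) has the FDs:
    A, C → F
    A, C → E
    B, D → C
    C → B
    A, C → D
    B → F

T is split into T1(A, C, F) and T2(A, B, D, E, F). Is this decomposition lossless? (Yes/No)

T1 ∩ T2 = {A, F}; its closure under F is {A, F}.
The closure covers neither T1 nor T2 entirely; the join is not lossless.

No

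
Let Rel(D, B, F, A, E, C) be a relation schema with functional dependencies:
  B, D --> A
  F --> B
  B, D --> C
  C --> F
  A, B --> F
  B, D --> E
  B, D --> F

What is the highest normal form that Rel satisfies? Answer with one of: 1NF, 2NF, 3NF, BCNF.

3NF

Candidate keys: {B, D}, {C, D}, {D, F}. Prime attributes: {B, C, D, F}.
F --> B: {F}⁺ = {B, F}, which is not all of the attributes, so the left side is not a superkey — BCNF is violated.
Since {B} ⊆ prime attributes and every other non-superkey FD also has a prime right side, the schema is in 3NF.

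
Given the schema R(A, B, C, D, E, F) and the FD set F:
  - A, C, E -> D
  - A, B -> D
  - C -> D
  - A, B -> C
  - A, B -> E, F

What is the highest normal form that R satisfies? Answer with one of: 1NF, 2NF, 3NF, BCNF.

2NF

Candidate key: {A, B}. Prime attributes: {A, B}.
A, C, E -> D breaks BCNF: {A, C, E}⁺ = {A, C, D, E}, so {A, C, E} is not a superkey.
Because {D} is non-prime and the left side of A, C, E -> D is not a superkey, the relation is not in 3NF.
No non-prime attribute depends on a proper subset of any candidate key, so 2NF holds.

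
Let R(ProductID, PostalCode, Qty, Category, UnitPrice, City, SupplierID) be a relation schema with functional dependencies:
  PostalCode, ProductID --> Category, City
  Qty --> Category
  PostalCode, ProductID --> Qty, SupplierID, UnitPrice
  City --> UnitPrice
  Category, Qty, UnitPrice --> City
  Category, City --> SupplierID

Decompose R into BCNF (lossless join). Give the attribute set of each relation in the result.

{Category, Qty}; {City, PostalCode, ProductID, Qty}; {City, Qty, SupplierID}; {City, UnitPrice}

Candidate key of the original relation: {PostalCode, ProductID}.
In {Category, City, PostalCode, ProductID, Qty, SupplierID, UnitPrice}, {Qty} is not a superkey ({Qty}⁺ restricted to this set is {Category, Qty}), so split on Qty --> Category into {Category, Qty} and {City, PostalCode, ProductID, Qty, SupplierID, UnitPrice}.
{Category, Qty} has no BCNF violation.
In {City, PostalCode, ProductID, Qty, SupplierID, UnitPrice}, {City} is not a superkey ({City}⁺ restricted to this set is {City, UnitPrice}), so split on City --> UnitPrice into {City, UnitPrice} and {City, PostalCode, ProductID, Qty, SupplierID}.
{City, UnitPrice} has no BCNF violation.
In {City, PostalCode, ProductID, Qty, SupplierID}, {City, Qty} is not a superkey ({City, Qty}⁺ restricted to this set is {City, Qty, SupplierID}), so split on City, Qty --> SupplierID into {City, Qty, SupplierID} and {City, PostalCode, ProductID, Qty}.
{City, Qty, SupplierID} has no BCNF violation.
{City, PostalCode, ProductID, Qty} has no BCNF violation.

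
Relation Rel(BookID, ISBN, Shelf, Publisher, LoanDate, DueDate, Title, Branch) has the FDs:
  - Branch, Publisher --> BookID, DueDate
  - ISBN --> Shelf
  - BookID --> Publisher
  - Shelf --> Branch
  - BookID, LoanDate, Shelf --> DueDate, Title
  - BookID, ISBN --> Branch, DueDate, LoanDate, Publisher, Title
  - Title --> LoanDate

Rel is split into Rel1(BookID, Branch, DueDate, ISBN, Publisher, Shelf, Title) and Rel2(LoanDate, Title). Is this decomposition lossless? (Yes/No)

Rel1 ∩ Rel2 = {Title}; its closure under F is {LoanDate, Title}.
Rel2 is contained in that closure, so Rel1 ∩ Rel2 --> Rel2 holds and the join is lossless.

Yes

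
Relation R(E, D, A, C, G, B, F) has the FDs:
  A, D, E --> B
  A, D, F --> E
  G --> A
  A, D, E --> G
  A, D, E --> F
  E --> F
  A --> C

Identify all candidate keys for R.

No FD produces {D}, so it must be in every candidate key.
{A, D, E}⁺ = {A, B, C, D, E, F, G}, which is every attribute, so {A, D, E} is a candidate key.
{A, D, F}⁺ = {A, B, C, D, E, F, G}, which is every attribute, so {A, D, F} is a candidate key.
{D, E, G}⁺ = {A, B, C, D, E, F, G}, which is every attribute, so {D, E, G} is a candidate key.
{D, F, G}⁺ = {A, B, C, D, E, F, G}, which is every attribute, so {D, F, G} is a candidate key.
No proper subset of any of these is a key, and no other minimal superkey exists.

{A, D, E}, {A, D, F}, {D, E, G}, {D, F, G}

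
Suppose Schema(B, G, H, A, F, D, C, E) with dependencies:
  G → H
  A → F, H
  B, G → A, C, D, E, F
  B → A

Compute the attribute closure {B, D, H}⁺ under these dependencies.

Start with {B, D, H}.
B → A applies; add {A} → now {A, B, D, H}.
A → F, H applies; add {F} → now {A, B, D, F, H}.
No further FD applies.

{A, B, D, F, H}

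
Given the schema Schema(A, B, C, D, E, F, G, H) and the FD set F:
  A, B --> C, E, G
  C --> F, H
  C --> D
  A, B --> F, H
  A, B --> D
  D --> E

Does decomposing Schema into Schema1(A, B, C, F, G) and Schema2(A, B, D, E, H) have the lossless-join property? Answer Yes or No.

The shared attributes are {A, B} and {A, B}⁺ = {A, B, C, D, E, F, G, H}.
Since Schema1 ⊆ {A, B, C, D, E, F, G, H}, the intersection is a superkey of Schema1; the decomposition is lossless.

Yes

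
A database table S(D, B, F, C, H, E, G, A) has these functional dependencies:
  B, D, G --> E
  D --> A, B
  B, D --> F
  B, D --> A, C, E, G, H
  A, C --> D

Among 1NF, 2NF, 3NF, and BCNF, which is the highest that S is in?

BCNF

Candidate keys: {A, C}, {D}. Prime attributes: {A, C, D}.
Every FD has a superkey on the left, so the relation is in BCNF.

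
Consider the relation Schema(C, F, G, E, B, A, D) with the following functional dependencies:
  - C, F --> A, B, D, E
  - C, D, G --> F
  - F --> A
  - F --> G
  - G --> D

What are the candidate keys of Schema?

{C, F}, {C, G}

{C} never appears on the right of any FD, so every key must include it.
{C, F} is a candidate key since {C, F}⁺ = {A, B, C, D, E, F, G} covers every attribute.
{C, G} is a candidate key since {C, G}⁺ = {A, B, C, D, E, F, G} covers every attribute.
Any other superkey properly contains one of these, so there are no further candidate keys.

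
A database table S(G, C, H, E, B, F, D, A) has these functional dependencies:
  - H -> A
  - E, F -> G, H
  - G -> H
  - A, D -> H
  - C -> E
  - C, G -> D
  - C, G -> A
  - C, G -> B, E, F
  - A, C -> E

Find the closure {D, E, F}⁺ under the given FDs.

Start with {D, E, F}.
E, F -> G, H applies; add {G, H} → now {D, E, F, G, H}.
H -> A applies; add {A} → now {A, D, E, F, G, H}.
No further FD applies.

{A, D, E, F, G, H}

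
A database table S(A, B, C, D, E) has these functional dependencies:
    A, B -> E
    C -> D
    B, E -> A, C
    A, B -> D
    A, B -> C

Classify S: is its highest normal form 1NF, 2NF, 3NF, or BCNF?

Candidate keys: {A, B}, {B, E}. Prime attributes: {A, B, E}.
C -> D: {C}⁺ = {C, D}, which is not all of the attributes, so the left side is not a superkey — BCNF is violated.
C -> D has non-prime {D} on the right and a non-superkey on the left, so 3NF fails.
No non-prime attribute depends on a proper subset of any candidate key, so 2NF holds.

2NF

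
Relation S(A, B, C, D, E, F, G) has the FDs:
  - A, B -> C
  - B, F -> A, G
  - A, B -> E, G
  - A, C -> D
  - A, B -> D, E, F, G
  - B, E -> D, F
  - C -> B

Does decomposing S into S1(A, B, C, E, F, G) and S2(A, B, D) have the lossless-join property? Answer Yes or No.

Yes

The shared attributes are {A, B} and {A, B}⁺ = {A, B, C, D, E, F, G}.
S1 is contained in that closure, so S1 ∩ S2 -> S1 holds and the join is lossless.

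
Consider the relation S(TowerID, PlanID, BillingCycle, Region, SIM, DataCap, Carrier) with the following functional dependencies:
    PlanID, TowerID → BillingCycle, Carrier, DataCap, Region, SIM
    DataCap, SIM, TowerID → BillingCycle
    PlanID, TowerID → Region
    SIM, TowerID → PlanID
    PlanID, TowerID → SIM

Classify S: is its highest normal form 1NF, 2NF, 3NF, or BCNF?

Candidate keys: {PlanID, TowerID}, {SIM, TowerID}. Prime attributes: {PlanID, SIM, TowerID}.
Every FD has a superkey on the left, so the relation is in BCNF.

BCNF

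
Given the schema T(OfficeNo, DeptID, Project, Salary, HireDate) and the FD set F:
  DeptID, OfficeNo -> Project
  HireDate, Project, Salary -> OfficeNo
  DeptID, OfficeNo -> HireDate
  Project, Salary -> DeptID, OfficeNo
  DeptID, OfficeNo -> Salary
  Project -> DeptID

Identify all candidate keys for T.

{DeptID, OfficeNo} is a candidate key since {DeptID, OfficeNo}⁺ = {DeptID, HireDate, OfficeNo, Project, Salary} covers every attribute.
{OfficeNo, Project} is a candidate key since {OfficeNo, Project}⁺ = {DeptID, HireDate, OfficeNo, Project, Salary} covers every attribute.
{Project, Salary} is a candidate key since {Project, Salary}⁺ = {DeptID, HireDate, OfficeNo, Project, Salary} covers every attribute.
No proper subset of any of these is a key, and no other minimal superkey exists.

{DeptID, OfficeNo}, {OfficeNo, Project}, {Project, Salary}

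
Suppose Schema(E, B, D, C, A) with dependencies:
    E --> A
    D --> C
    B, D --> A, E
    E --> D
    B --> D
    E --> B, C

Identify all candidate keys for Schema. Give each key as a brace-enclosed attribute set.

{B}, {E}

{B}⁺ = {A, B, C, D, E} — all of the relation — so {B} is a candidate key.
{E}⁺ = {A, B, C, D, E} — all of the relation — so {E} is a candidate key.
No proper subset of any of these is a key, and no other minimal superkey exists.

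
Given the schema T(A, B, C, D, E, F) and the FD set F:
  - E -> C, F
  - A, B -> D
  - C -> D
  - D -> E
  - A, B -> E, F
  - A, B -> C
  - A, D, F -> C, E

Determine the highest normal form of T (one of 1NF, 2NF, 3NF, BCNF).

Candidate key: {A, B}. Prime attributes: {A, B}.
E -> C, F breaks BCNF: {E}⁺ = {C, D, E, F}, so {E} is not a superkey.
Because {C, F} are non-prime and the left side of E -> C, F is not a superkey, the relation is not in 3NF.
Checking every proper subset of each key, none determines a non-prime attribute — 2NF is satisfied.

2NF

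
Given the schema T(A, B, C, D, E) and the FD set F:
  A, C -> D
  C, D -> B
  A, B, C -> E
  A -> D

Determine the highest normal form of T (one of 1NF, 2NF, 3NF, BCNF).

Candidate key: {A, C}. Prime attributes: {A, C}.
C, D -> B breaks BCNF: {C, D}⁺ = {B, C, D}, so {C, D} is not a superkey.
C, D -> B has non-prime {B} on the right and a non-superkey on the left, so 3NF fails.
{A} is a proper subset of the key {A, C}, and {A}⁺ contains the non-prime attribute {D} — a partial dependency, so 2NF is violated.

1NF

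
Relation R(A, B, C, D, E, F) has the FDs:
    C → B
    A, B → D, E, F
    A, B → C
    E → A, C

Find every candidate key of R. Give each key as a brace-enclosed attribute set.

{E} is a candidate key since {E}⁺ = {A, B, C, D, E, F} covers every attribute.
{A, B} is a candidate key since {A, B}⁺ = {A, B, C, D, E, F} covers every attribute.
{A, C} is a candidate key since {A, C}⁺ = {A, B, C, D, E, F} covers every attribute.
No proper subset of any of these is a key, and no other minimal superkey exists.

{A, B}, {A, C}, {E}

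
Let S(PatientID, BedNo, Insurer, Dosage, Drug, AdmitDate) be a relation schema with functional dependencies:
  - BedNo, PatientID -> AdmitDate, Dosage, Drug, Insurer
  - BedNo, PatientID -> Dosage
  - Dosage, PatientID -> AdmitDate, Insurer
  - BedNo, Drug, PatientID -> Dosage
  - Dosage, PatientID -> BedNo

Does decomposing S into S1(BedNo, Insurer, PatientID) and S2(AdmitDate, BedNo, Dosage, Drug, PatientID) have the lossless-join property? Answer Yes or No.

Common attributes: {BedNo, PatientID}; their closure is {AdmitDate, BedNo, Dosage, Drug, Insurer, PatientID}.
S1 is contained in that closure, so S1 ∩ S2 -> S1 holds and the join is lossless.

Yes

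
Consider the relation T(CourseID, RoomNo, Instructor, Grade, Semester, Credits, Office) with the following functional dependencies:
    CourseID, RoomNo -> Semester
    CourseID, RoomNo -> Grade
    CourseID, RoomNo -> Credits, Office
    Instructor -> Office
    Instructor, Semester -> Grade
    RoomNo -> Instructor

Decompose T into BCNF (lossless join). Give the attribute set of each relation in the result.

{CourseID, Credits, RoomNo, Semester}; {Grade, Instructor, Semester}; {Instructor, Office}; {Instructor, RoomNo}

Candidate key of the original relation: {CourseID, RoomNo}.
Within {CourseID, Credits, Grade, Instructor, Office, RoomNo, Semester}: {Instructor}⁺ ∩ {CourseID, Credits, Grade, Instructor, Office, RoomNo, Semester} = {Instructor, Office}, not the whole set, so Instructor -> Office violates BCNF; decompose into {Instructor, Office} and {CourseID, Credits, Grade, Instructor, RoomNo, Semester}.
{Instructor, Office} has no BCNF violation.
Within {CourseID, Credits, Grade, Instructor, RoomNo, Semester}: {Instructor, Semester}⁺ ∩ {CourseID, Credits, Grade, Instructor, RoomNo, Semester} = {Grade, Instructor, Semester}, not the whole set, so Instructor, Semester -> Grade violates BCNF; decompose into {Grade, Instructor, Semester} and {CourseID, Credits, Instructor, RoomNo, Semester}.
{Grade, Instructor, Semester} has no BCNF violation.
Within {CourseID, Credits, Instructor, RoomNo, Semester}: {RoomNo}⁺ ∩ {CourseID, Credits, Instructor, RoomNo, Semester} = {Instructor, RoomNo}, not the whole set, so RoomNo -> Instructor violates BCNF; decompose into {Instructor, RoomNo} and {CourseID, Credits, RoomNo, Semester}.
{Instructor, RoomNo} has no BCNF violation.
{CourseID, Credits, RoomNo, Semester} has no BCNF violation.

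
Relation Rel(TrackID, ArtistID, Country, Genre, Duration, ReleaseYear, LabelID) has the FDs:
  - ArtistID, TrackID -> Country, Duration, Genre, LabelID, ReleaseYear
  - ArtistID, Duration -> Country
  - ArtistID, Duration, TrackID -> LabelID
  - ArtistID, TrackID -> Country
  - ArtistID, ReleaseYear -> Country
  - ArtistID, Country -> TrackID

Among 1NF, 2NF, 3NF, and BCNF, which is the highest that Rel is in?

BCNF

Candidate keys: {ArtistID, Country}, {ArtistID, Duration}, {ArtistID, ReleaseYear}, {ArtistID, TrackID}. Prime attributes: {ArtistID, Country, Duration, ReleaseYear, TrackID}.
Every FD has a superkey on the left, so the relation is in BCNF.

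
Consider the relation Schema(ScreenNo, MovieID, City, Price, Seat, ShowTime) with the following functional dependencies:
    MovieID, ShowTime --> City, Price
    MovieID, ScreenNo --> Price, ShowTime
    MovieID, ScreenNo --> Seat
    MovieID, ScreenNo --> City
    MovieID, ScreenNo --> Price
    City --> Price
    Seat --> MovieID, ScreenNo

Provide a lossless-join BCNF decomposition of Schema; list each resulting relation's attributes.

{City, MovieID, ShowTime}; {City, Price}; {MovieID, ScreenNo, Seat, ShowTime}

Candidate keys of the original relation: {MovieID, ScreenNo}, {Seat}.
In {City, MovieID, Price, ScreenNo, Seat, ShowTime}, {MovieID, ShowTime} is not a superkey ({MovieID, ShowTime}⁺ restricted to this set is {City, MovieID, Price, ShowTime}), so split on MovieID, ShowTime --> City, Price into {City, MovieID, Price, ShowTime} and {MovieID, ScreenNo, Seat, ShowTime}.
In {City, MovieID, Price, ShowTime}, {City} is not a superkey ({City}⁺ restricted to this set is {City, Price}), so split on City --> Price into {City, Price} and {City, MovieID, ShowTime}.
{City, Price}: every determinant is a superkey — BCNF.
{City, MovieID, ShowTime}: every determinant is a superkey — BCNF.
{MovieID, ScreenNo, Seat, ShowTime}: every determinant is a superkey — BCNF.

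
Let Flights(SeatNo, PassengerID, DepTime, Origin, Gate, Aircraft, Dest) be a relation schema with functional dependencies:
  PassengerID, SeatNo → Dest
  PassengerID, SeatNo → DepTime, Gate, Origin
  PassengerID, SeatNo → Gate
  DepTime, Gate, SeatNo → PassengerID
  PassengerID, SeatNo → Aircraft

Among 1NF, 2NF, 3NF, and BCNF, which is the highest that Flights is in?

Candidate keys: {DepTime, Gate, SeatNo}, {PassengerID, SeatNo}. Prime attributes: {DepTime, Gate, PassengerID, SeatNo}.
The left-hand side of every FD is a superkey, so BCNF is satisfied.

BCNF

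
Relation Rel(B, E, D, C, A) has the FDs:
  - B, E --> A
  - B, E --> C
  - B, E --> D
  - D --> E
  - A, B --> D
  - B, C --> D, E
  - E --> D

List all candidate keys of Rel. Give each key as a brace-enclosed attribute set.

{A, B}, {B, C}, {B, D}, {B, E}

Attributes never on any right-hand side: {B} — every candidate key must contain it.
{A, B}⁺ = {A, B, C, D, E} — all of the relation — so {A, B} is a candidate key.
{B, C}⁺ = {A, B, C, D, E} — all of the relation — so {B, C} is a candidate key.
{B, D}⁺ = {A, B, C, D, E} — all of the relation — so {B, D} is a candidate key.
{B, E}⁺ = {A, B, C, D, E} — all of the relation — so {B, E} is a candidate key.
Any other superkey properly contains one of these, so there are no further candidate keys.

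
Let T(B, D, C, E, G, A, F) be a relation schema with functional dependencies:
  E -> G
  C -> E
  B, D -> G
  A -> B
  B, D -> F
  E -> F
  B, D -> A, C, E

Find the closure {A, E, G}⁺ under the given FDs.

{A, B, E, F, G}

Start with {A, E, G}.
A -> B applies; add {B} → now {A, B, E, G}.
E -> F applies; add {F} → now {A, B, E, F, G}.
No further FD applies.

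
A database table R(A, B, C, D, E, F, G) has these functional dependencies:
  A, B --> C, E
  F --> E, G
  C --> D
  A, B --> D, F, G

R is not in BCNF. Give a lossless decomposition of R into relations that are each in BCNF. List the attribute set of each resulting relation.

{A, B, C, F}; {C, D}; {E, F, G}

Candidate key of the original relation: {A, B}.
{A, B, C, D, E, F, G}: {F} determines {E, F, G} here but is not a superkey — split on F --> E, G, giving {E, F, G} and {A, B, C, D, F}.
{E, F, G} has no BCNF violation.
{A, B, C, D, F}: {C} determines {C, D} here but is not a superkey — split on C --> D, giving {C, D} and {A, B, C, F}.
{C, D} has no BCNF violation.
{A, B, C, F} has no BCNF violation.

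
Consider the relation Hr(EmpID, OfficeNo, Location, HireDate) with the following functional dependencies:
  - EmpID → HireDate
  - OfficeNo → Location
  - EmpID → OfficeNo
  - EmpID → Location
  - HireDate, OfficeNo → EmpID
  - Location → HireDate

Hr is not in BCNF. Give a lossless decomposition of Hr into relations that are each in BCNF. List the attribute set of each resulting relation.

{EmpID, Location, OfficeNo}; {HireDate, Location}

Candidate keys of the original relation: {EmpID}, {OfficeNo}.
{EmpID, HireDate, Location, OfficeNo}: {Location} determines {HireDate, Location} here but is not a superkey — split on Location → HireDate, giving {HireDate, Location} and {EmpID, Location, OfficeNo}.
{HireDate, Location}: every determinant is a superkey — BCNF.
{EmpID, Location, OfficeNo}: every determinant is a superkey — BCNF.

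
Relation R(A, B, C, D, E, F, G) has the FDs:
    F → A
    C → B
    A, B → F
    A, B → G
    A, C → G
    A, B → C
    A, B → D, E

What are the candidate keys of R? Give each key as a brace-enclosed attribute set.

Closure of {A, B} is {A, B, C, D, E, F, G}, the whole schema; {A, B} is a candidate key.
Closure of {A, C} is {A, B, C, D, E, F, G}, the whole schema; {A, C} is a candidate key.
Closure of {B, F} is {A, B, C, D, E, F, G}, the whole schema; {B, F} is a candidate key.
Closure of {C, F} is {A, B, C, D, E, F, G}, the whole schema; {C, F} is a candidate key.
These are minimal and exhaustive — every other superkey contains one of them.

{A, B}, {A, C}, {B, F}, {C, F}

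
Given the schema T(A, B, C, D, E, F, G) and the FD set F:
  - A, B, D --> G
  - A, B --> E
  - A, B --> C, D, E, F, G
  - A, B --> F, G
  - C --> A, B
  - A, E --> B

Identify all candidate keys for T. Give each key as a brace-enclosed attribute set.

{A, B}, {A, E}, {C}

{C} is a candidate key since {C}⁺ = {A, B, C, D, E, F, G} covers every attribute.
{A, B} is a candidate key since {A, B}⁺ = {A, B, C, D, E, F, G} covers every attribute.
{A, E} is a candidate key since {A, E}⁺ = {A, B, C, D, E, F, G} covers every attribute.
These are minimal and exhaustive — every other superkey contains one of them.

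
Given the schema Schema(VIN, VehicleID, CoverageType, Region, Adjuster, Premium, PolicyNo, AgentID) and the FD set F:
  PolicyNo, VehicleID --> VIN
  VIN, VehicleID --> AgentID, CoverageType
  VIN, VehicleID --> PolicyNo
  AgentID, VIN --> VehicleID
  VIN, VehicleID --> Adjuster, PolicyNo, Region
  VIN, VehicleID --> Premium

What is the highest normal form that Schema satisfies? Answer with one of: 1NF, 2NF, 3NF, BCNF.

Candidate keys: {AgentID, VIN}, {PolicyNo, VehicleID}, {VIN, VehicleID}. Prime attributes: {AgentID, PolicyNo, VIN, VehicleID}.
The left-hand side of every FD is a superkey, so BCNF is satisfied.

BCNF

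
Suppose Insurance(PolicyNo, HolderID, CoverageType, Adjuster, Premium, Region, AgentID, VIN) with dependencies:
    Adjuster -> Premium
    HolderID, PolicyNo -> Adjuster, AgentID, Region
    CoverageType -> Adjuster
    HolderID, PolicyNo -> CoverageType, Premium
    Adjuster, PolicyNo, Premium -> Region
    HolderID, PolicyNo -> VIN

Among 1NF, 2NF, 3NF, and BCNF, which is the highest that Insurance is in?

Candidate key: {HolderID, PolicyNo}. Prime attributes: {HolderID, PolicyNo}.
Adjuster -> Premium breaks BCNF: {Adjuster}⁺ = {Adjuster, Premium}, so {Adjuster} is not a superkey.
Adjuster -> Premium determines the non-prime attribute {Premium} from a non-superkey — 3NF is violated.
No proper subset of a key has a non-prime attribute in its closure, so there is no partial dependency; 2NF holds.

2NF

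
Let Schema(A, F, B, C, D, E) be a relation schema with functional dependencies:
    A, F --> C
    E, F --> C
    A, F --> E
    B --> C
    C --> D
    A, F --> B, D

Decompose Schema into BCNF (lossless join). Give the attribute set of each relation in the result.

{A, B, E, F}; {C, D}; {C, E, F}

Candidate key of the original relation: {A, F}.
In {A, B, C, D, E, F}, {E, F} is not a superkey ({E, F}⁺ restricted to this set is {C, D, E, F}), so split on E, F --> C, D into {C, D, E, F} and {A, B, E, F}.
In {C, D, E, F}, {C} is not a superkey ({C}⁺ restricted to this set is {C, D}), so split on C --> D into {C, D} and {C, E, F}.
{C, D} has no BCNF violation.
{C, E, F} has no BCNF violation.
{A, B, E, F} has no BCNF violation.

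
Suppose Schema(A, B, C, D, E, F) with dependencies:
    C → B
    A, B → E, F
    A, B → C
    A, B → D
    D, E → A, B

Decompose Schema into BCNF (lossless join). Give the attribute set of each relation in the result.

{A, C, D, E, F}; {B, C}

Candidate keys of the original relation: {A, B}, {A, C}, {D, E}.
In {A, B, C, D, E, F}, {C} is not a superkey ({C}⁺ restricted to this set is {B, C}), so split on C → B into {B, C} and {A, C, D, E, F}.
{B, C} has no BCNF violation.
{A, C, D, E, F} has no BCNF violation.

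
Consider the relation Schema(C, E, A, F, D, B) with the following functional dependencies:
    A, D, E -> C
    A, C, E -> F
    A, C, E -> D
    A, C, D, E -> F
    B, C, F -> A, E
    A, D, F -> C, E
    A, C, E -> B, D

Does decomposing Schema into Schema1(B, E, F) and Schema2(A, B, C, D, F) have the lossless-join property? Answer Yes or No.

The shared attributes are {B, F} and {B, F}⁺ = {B, F}.
Neither Schema1 nor Schema2 is contained in that closure, so the decomposition is lossy.

No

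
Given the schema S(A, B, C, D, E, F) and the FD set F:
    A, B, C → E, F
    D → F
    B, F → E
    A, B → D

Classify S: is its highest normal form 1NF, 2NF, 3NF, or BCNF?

1NF

Candidate key: {A, B, C}. Prime attributes: {A, B, C}.
D → F: {D}⁺ = {D, F}, which is not all of the attributes, so the left side is not a superkey — BCNF is violated.
D → F has non-prime {F} on the right and a non-superkey on the left, so 3NF fails.
The proper key subset {A, B} of {A, B, C} determines non-prime {D, E, F}, so the relation is not even in 2NF.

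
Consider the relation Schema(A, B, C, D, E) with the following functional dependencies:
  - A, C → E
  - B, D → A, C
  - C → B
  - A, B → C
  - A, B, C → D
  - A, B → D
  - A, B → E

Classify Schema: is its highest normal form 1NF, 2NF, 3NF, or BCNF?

3NF

Candidate keys: {A, B}, {A, C}, {B, D}, {C, D}. Prime attributes: {A, B, C, D}.
C → B: {C}⁺ = {B, C}, which is not all of the attributes, so the left side is not a superkey — BCNF is violated.
But every attribute on its right side ({B}) is prime, and the same holds for every other non-superkey FD, so 3NF still holds.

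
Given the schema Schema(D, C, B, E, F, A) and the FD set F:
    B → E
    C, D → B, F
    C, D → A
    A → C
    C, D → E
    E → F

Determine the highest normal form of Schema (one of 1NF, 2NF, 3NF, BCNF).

2NF

Candidate keys: {A, D}, {C, D}. Prime attributes: {A, C, D}.
B → E breaks BCNF: {B}⁺ = {B, E, F}, so {B} is not a superkey.
Because {E} is non-prime and the left side of B → E is not a superkey, the relation is not in 3NF.
No proper subset of a key has a non-prime attribute in its closure, so there is no partial dependency; 2NF holds.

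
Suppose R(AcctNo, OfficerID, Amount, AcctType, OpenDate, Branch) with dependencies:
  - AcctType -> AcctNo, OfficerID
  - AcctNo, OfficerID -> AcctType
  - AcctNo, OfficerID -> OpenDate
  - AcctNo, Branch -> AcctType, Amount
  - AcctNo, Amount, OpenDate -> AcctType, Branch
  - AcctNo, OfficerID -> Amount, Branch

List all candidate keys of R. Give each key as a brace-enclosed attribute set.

{AcctType} is a candidate key since {AcctType}⁺ = {AcctNo, AcctType, Amount, Branch, OfficerID, OpenDate} covers every attribute.
{AcctNo, Branch} is a candidate key since {AcctNo, Branch}⁺ = {AcctNo, AcctType, Amount, Branch, OfficerID, OpenDate} covers every attribute.
{AcctNo, OfficerID} is a candidate key since {AcctNo, OfficerID}⁺ = {AcctNo, AcctType, Amount, Branch, OfficerID, OpenDate} covers every attribute.
{AcctNo, Amount, OpenDate} is a candidate key since {AcctNo, Amount, OpenDate}⁺ = {AcctNo, AcctType, Amount, Branch, OfficerID, OpenDate} covers every attribute.
No proper subset of any of these is a key, and no other minimal superkey exists.

{AcctNo, Amount, OpenDate}, {AcctNo, Branch}, {AcctNo, OfficerID}, {AcctType}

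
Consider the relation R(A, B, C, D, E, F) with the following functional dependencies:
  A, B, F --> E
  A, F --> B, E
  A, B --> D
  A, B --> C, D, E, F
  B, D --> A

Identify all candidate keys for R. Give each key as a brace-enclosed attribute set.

{A, B}⁺ = {A, B, C, D, E, F}, which is every attribute, so {A, B} is a candidate key.
{A, F}⁺ = {A, B, C, D, E, F}, which is every attribute, so {A, F} is a candidate key.
{B, D}⁺ = {A, B, C, D, E, F}, which is every attribute, so {B, D} is a candidate key.
Any other superkey properly contains one of these, so there are no further candidate keys.

{A, B}, {A, F}, {B, D}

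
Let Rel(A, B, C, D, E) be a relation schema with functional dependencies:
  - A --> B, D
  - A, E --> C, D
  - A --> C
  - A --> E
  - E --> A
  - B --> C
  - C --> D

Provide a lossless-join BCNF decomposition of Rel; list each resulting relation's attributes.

Candidate keys of the original relation: {A}, {E}.
In {A, B, C, D, E}, {B} is not a superkey ({B}⁺ restricted to this set is {B, C, D}), so split on B --> C, D into {B, C, D} and {A, B, E}.
In {B, C, D}, {C} is not a superkey ({C}⁺ restricted to this set is {C, D}), so split on C --> D into {C, D} and {B, C}.
{C, D} is in BCNF.
{B, C} is in BCNF.
{A, B, E} is in BCNF.

{A, B, E}; {B, C}; {C, D}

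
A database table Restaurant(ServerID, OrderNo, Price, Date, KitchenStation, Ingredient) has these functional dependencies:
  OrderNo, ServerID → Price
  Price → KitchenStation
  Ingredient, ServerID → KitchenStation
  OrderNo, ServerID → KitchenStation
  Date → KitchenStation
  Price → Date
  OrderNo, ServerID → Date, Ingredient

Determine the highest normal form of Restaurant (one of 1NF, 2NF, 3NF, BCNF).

2NF

Candidate key: {OrderNo, ServerID}. Prime attributes: {OrderNo, ServerID}.
For Price → KitchenStation we have {Price}⁺ = {Date, KitchenStation, Price}; {Price} is not a superkey, so BCNF fails.
Price → KitchenStation has non-prime {KitchenStation} on the right and a non-superkey on the left, so 3NF fails.
No non-prime attribute depends on a proper subset of any candidate key, so 2NF holds.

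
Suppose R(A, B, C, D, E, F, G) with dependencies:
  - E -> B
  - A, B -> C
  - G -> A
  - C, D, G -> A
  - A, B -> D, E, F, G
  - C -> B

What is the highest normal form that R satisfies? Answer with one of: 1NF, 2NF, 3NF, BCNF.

3NF

Candidate keys: {A, B}, {A, C}, {A, E}, {B, G}, {C, G}, {E, G}. Prime attributes: {A, B, C, E, G}.
E -> B: {E}⁺ = {B, E}, which is not all of the attributes, so the left side is not a superkey — BCNF is violated.
Its right-hand attributes {B} are all prime, as are those of every other non-superkey FD — the relation is in 3NF.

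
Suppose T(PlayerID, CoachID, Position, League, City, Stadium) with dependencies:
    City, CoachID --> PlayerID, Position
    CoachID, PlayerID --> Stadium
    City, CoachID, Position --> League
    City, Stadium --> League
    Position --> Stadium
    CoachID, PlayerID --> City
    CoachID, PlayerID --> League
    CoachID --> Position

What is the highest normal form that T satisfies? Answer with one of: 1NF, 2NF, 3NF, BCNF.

1NF

Candidate keys: {City, CoachID}, {CoachID, PlayerID}. Prime attributes: {City, CoachID, PlayerID}.
City, Stadium --> League breaks BCNF: {City, Stadium}⁺ = {City, League, Stadium}, so {City, Stadium} is not a superkey.
City, Stadium --> League has non-prime {League} on the right and a non-superkey on the left, so 3NF fails.
Since {CoachID} ⊂ {City, CoachID} and {CoachID}⁺ ⊇ {Position, Stadium} with {Position, Stadium} non-prime, there is a partial dependency; 2NF fails.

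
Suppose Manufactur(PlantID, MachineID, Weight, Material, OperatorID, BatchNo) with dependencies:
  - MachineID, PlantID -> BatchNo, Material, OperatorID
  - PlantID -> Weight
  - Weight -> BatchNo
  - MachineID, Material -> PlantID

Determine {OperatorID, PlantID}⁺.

{BatchNo, OperatorID, PlantID, Weight}

Start with {OperatorID, PlantID}.
PlantID -> Weight applies; add {Weight} → now {OperatorID, PlantID, Weight}.
Weight -> BatchNo applies; add {BatchNo} → now {BatchNo, OperatorID, PlantID, Weight}.
No further FD applies.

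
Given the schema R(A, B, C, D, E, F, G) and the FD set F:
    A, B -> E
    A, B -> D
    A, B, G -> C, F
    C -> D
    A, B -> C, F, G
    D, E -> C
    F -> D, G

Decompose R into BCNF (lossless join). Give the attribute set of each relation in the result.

{A, B, E, F}; {C, D}; {C, E, F}; {F, G}

Candidate key of the original relation: {A, B}.
In {A, B, C, D, E, F, G}, {C} is not a superkey ({C}⁺ restricted to this set is {C, D}), so split on C -> D into {C, D} and {A, B, C, E, F, G}.
{C, D} has no BCNF violation.
In {A, B, C, E, F, G}, {F} is not a superkey ({F}⁺ restricted to this set is {F, G}), so split on F -> G into {F, G} and {A, B, C, E, F}.
{F, G} has no BCNF violation.
In {A, B, C, E, F}, {E, F} is not a superkey ({E, F}⁺ restricted to this set is {C, E, F}), so split on E, F -> C into {C, E, F} and {A, B, E, F}.
{C, E, F} has no BCNF violation.
{A, B, E, F} has no BCNF violation.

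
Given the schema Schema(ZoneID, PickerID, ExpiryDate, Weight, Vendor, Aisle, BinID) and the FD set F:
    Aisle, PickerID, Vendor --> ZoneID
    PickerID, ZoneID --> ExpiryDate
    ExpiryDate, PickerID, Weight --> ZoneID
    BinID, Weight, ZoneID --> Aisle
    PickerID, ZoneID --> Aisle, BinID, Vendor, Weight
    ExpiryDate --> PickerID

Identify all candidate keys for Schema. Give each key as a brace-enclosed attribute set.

{Aisle, ExpiryDate, Vendor}, {Aisle, PickerID, Vendor}, {ExpiryDate, Weight}, {ExpiryDate, ZoneID}, {PickerID, ZoneID}

{ExpiryDate, Weight}⁺ = {Aisle, BinID, ExpiryDate, PickerID, Vendor, Weight, ZoneID}, which is every attribute, so {ExpiryDate, Weight} is a candidate key.
{ExpiryDate, ZoneID}⁺ = {Aisle, BinID, ExpiryDate, PickerID, Vendor, Weight, ZoneID}, which is every attribute, so {ExpiryDate, ZoneID} is a candidate key.
{PickerID, ZoneID}⁺ = {Aisle, BinID, ExpiryDate, PickerID, Vendor, Weight, ZoneID}, which is every attribute, so {PickerID, ZoneID} is a candidate key.
{Aisle, ExpiryDate, Vendor}⁺ = {Aisle, BinID, ExpiryDate, PickerID, Vendor, Weight, ZoneID}, which is every attribute, so {Aisle, ExpiryDate, Vendor} is a candidate key.
{Aisle, PickerID, Vendor}⁺ = {Aisle, BinID, ExpiryDate, PickerID, Vendor, Weight, ZoneID}, which is every attribute, so {Aisle, PickerID, Vendor} is a candidate key.
No proper subset of any of these is a key, and no other minimal superkey exists.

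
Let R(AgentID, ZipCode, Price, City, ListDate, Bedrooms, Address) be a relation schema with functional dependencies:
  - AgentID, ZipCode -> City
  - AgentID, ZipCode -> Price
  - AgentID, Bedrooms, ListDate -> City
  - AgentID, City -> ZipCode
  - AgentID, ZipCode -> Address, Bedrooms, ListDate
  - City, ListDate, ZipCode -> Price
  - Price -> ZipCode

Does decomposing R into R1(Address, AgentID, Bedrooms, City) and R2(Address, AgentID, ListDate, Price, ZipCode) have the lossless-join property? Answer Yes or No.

No

Common attributes: {Address, AgentID}; their closure is {Address, AgentID}.
The closure covers neither R1 nor R2 entirely; the join is not lossless.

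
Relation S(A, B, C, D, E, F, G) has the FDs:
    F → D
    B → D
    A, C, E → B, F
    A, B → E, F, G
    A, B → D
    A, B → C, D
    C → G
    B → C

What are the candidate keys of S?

{A, B}, {A, C, E}

No FD produces {A}, so it must be in every candidate key.
Closure of {A, B} is {A, B, C, D, E, F, G}, the whole schema; {A, B} is a candidate key.
Closure of {A, C, E} is {A, B, C, D, E, F, G}, the whole schema; {A, C, E} is a candidate key.
No proper subset of any of these is a key, and no other minimal superkey exists.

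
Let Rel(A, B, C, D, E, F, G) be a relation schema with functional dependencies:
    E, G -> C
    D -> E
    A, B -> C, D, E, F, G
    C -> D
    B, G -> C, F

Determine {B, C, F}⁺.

{B, C, D, E, F}

Start with {B, C, F}.
C -> D applies; add {D} → now {B, C, D, F}.
D -> E applies; add {E} → now {B, C, D, E, F}.
No further FD applies.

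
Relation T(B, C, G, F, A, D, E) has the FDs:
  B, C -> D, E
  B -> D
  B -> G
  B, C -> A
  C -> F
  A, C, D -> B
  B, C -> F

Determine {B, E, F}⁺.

Start with {B, E, F}.
B -> D applies; add {D} → now {B, D, E, F}.
B -> G applies; add {G} → now {B, D, E, F, G}.
No further FD applies.

{B, D, E, F, G}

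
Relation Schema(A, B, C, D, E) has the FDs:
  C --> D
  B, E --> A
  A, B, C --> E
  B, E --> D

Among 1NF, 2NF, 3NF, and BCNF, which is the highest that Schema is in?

Candidate keys: {A, B, C}, {B, C, E}. Prime attributes: {A, B, C, E}.
C --> D: {C}⁺ = {C, D}, which is not all of the attributes, so the left side is not a superkey — BCNF is violated.
C --> D has non-prime {D} on the right and a non-superkey on the left, so 3NF fails.
The proper key subset {C} of {A, B, C} determines non-prime {D}, so the relation is not even in 2NF.

1NF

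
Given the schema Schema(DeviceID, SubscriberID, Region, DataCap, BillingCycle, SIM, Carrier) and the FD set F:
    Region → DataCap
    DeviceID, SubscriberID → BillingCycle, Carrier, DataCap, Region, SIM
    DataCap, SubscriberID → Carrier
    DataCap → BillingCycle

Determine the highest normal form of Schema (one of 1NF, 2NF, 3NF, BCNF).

2NF

Candidate key: {DeviceID, SubscriberID}. Prime attributes: {DeviceID, SubscriberID}.
Region → DataCap breaks BCNF: {Region}⁺ = {BillingCycle, DataCap, Region}, so {Region} is not a superkey.
Region → DataCap has non-prime {DataCap} on the right and a non-superkey on the left, so 3NF fails.
Checking every proper subset of each key, none determines a non-prime attribute — 2NF is satisfied.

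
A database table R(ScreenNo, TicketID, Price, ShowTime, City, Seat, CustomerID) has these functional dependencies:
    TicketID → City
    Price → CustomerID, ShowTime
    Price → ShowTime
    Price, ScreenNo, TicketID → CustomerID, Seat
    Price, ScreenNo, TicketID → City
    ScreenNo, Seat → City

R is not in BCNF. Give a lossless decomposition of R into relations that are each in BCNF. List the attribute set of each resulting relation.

Candidate key of the original relation: {Price, ScreenNo, TicketID}.
In {City, CustomerID, Price, ScreenNo, Seat, ShowTime, TicketID}, {TicketID} is not a superkey ({TicketID}⁺ restricted to this set is {City, TicketID}), so split on TicketID → City into {City, TicketID} and {CustomerID, Price, ScreenNo, Seat, ShowTime, TicketID}.
{City, TicketID}: every determinant is a superkey — BCNF.
In {CustomerID, Price, ScreenNo, Seat, ShowTime, TicketID}, {Price} is not a superkey ({Price}⁺ restricted to this set is {CustomerID, Price, ShowTime}), so split on Price → CustomerID, ShowTime into {CustomerID, Price, ShowTime} and {Price, ScreenNo, Seat, TicketID}.
{CustomerID, Price, ShowTime}: every determinant is a superkey — BCNF.
{Price, ScreenNo, Seat, TicketID}: every determinant is a superkey — BCNF.

{City, TicketID}; {CustomerID, Price, ShowTime}; {Price, ScreenNo, Seat, TicketID}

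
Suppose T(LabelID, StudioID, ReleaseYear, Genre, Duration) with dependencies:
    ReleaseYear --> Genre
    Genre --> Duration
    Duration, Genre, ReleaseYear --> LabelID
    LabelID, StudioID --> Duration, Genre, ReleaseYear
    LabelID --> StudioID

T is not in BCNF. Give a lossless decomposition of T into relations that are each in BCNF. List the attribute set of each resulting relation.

{Duration, Genre}; {Genre, LabelID, ReleaseYear, StudioID}

Candidate keys of the original relation: {LabelID}, {ReleaseYear}.
Within {Duration, Genre, LabelID, ReleaseYear, StudioID}: {Genre}⁺ ∩ {Duration, Genre, LabelID, ReleaseYear, StudioID} = {Duration, Genre}, not the whole set, so Genre --> Duration violates BCNF; decompose into {Duration, Genre} and {Genre, LabelID, ReleaseYear, StudioID}.
{Duration, Genre} has no BCNF violation.
{Genre, LabelID, ReleaseYear, StudioID} has no BCNF violation.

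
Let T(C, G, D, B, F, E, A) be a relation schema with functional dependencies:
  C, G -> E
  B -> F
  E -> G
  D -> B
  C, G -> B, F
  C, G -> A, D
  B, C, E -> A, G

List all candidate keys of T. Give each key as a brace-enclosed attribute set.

Attributes never on any right-hand side: {C} — every candidate key must contain it.
{C, E}⁺ = {A, B, C, D, E, F, G}, which is every attribute, so {C, E} is a candidate key.
{C, G}⁺ = {A, B, C, D, E, F, G}, which is every attribute, so {C, G} is a candidate key.
Any other superkey properly contains one of these, so there are no further candidate keys.

{C, E}, {C, G}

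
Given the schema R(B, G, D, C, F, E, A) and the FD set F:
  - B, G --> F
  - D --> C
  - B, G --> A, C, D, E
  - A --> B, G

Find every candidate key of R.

{A}⁺ = {A, B, C, D, E, F, G} — all of the relation — so {A} is a candidate key.
{B, G}⁺ = {A, B, C, D, E, F, G} — all of the relation — so {B, G} is a candidate key.
No proper subset of any of these is a key, and no other minimal superkey exists.

{A}, {B, G}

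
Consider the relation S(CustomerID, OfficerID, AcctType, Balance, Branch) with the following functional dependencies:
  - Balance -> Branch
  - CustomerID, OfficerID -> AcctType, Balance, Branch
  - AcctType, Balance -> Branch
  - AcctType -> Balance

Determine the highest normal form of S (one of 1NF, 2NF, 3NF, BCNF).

Candidate key: {CustomerID, OfficerID}. Prime attributes: {CustomerID, OfficerID}.
Balance -> Branch breaks BCNF: {Balance}⁺ = {Balance, Branch}, so {Balance} is not a superkey.
Balance -> Branch determines the non-prime attribute {Branch} from a non-superkey — 3NF is violated.
Checking every proper subset of each key, none determines a non-prime attribute — 2NF is satisfied.

2NF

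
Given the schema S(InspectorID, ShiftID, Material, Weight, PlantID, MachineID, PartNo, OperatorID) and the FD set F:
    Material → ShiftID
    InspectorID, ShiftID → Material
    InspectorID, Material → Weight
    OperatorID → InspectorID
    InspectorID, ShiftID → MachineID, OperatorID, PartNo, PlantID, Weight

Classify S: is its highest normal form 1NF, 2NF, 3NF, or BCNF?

Candidate keys: {InspectorID, Material}, {InspectorID, ShiftID}, {Material, OperatorID}, {OperatorID, ShiftID}. Prime attributes: {InspectorID, Material, OperatorID, ShiftID}.
Material → ShiftID breaks BCNF: {Material}⁺ = {Material, ShiftID}, so {Material} is not a superkey.
Since {ShiftID} ⊆ prime attributes and every other non-superkey FD also has a prime right side, the schema is in 3NF.

3NF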